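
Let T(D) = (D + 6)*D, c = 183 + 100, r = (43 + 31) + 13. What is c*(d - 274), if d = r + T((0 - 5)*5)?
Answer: 81504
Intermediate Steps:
r = 87 (r = 74 + 13 = 87)
c = 283
T(D) = D*(6 + D) (T(D) = (6 + D)*D = D*(6 + D))
d = 562 (d = 87 + ((0 - 5)*5)*(6 + (0 - 5)*5) = 87 + (-5*5)*(6 - 5*5) = 87 - 25*(6 - 25) = 87 - 25*(-19) = 87 + 475 = 562)
c*(d - 274) = 283*(562 - 274) = 283*288 = 81504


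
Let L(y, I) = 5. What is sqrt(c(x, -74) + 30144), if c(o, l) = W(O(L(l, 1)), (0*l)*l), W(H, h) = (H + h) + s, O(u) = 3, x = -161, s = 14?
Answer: sqrt(30161) ≈ 173.67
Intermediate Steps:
W(H, h) = 14 + H + h (W(H, h) = (H + h) + 14 = 14 + H + h)
c(o, l) = 17 (c(o, l) = 14 + 3 + (0*l)*l = 14 + 3 + 0*l = 14 + 3 + 0 = 17)
sqrt(c(x, -74) + 30144) = sqrt(17 + 30144) = sqrt(30161)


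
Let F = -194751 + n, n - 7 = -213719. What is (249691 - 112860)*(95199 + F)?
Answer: -42864226384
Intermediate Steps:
n = -213712 (n = 7 - 213719 = -213712)
F = -408463 (F = -194751 - 213712 = -408463)
(249691 - 112860)*(95199 + F) = (249691 - 112860)*(95199 - 408463) = 136831*(-313264) = -42864226384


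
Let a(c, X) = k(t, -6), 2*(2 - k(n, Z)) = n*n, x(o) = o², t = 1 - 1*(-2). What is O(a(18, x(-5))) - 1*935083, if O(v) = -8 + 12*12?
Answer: -934947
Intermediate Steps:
t = 3 (t = 1 + 2 = 3)
k(n, Z) = 2 - n²/2 (k(n, Z) = 2 - n*n/2 = 2 - n²/2)
a(c, X) = -5/2 (a(c, X) = 2 - ½*3² = 2 - ½*9 = 2 - 9/2 = -5/2)
O(v) = 136 (O(v) = -8 + 144 = 136)
O(a(18, x(-5))) - 1*935083 = 136 - 1*935083 = 136 - 935083 = -934947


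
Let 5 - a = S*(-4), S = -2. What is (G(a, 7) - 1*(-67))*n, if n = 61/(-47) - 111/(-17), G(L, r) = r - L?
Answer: 321860/799 ≈ 402.83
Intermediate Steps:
a = -3 (a = 5 - (-2)*(-4) = 5 - 1*8 = 5 - 8 = -3)
n = 4180/799 (n = 61*(-1/47) - 111*(-1/17) = -61/47 + 111/17 = 4180/799 ≈ 5.2315)
(G(a, 7) - 1*(-67))*n = ((7 - 1*(-3)) - 1*(-67))*(4180/799) = ((7 + 3) + 67)*(4180/799) = (10 + 67)*(4180/799) = 77*(4180/799) = 321860/799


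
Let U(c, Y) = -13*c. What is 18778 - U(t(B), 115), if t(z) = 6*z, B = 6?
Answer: 19246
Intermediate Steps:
18778 - U(t(B), 115) = 18778 - (-13)*6*6 = 18778 - (-13)*36 = 18778 - 1*(-468) = 18778 + 468 = 19246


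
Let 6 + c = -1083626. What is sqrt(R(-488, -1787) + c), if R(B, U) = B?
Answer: 2*I*sqrt(271030) ≈ 1041.2*I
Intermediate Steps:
c = -1083632 (c = -6 - 1083626 = -1083632)
sqrt(R(-488, -1787) + c) = sqrt(-488 - 1083632) = sqrt(-1084120) = 2*I*sqrt(271030)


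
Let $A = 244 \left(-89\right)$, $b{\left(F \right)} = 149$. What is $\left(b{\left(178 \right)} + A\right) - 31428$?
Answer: $-52995$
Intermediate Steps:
$A = -21716$
$\left(b{\left(178 \right)} + A\right) - 31428 = \left(149 - 21716\right) - 31428 = -21567 - 31428 = -52995$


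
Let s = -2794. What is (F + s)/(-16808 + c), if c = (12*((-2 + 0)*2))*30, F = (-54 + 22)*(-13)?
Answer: 1189/9124 ≈ 0.13032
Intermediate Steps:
F = 416 (F = -32*(-13) = 416)
c = -1440 (c = (12*(-2*2))*30 = (12*(-4))*30 = -48*30 = -1440)
(F + s)/(-16808 + c) = (416 - 2794)/(-16808 - 1440) = -2378/(-18248) = -2378*(-1/18248) = 1189/9124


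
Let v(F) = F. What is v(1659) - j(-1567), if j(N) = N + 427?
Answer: 2799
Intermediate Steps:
j(N) = 427 + N
v(1659) - j(-1567) = 1659 - (427 - 1567) = 1659 - 1*(-1140) = 1659 + 1140 = 2799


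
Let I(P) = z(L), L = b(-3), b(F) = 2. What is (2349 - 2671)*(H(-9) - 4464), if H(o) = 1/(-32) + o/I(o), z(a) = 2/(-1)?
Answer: 22975505/16 ≈ 1.4360e+6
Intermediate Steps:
L = 2
z(a) = -2 (z(a) = 2*(-1) = -2)
I(P) = -2
H(o) = -1/32 - o/2 (H(o) = 1/(-32) + o/(-2) = 1*(-1/32) + o*(-½) = -1/32 - o/2)
(2349 - 2671)*(H(-9) - 4464) = (2349 - 2671)*((-1/32 - ½*(-9)) - 4464) = -322*((-1/32 + 9/2) - 4464) = -322*(143/32 - 4464) = -322*(-142705/32) = 22975505/16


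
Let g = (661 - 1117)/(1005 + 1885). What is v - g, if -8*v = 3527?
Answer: -5094691/11560 ≈ -440.72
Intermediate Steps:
v = -3527/8 (v = -1/8*3527 = -3527/8 ≈ -440.88)
g = -228/1445 (g = -456/2890 = -456*1/2890 = -228/1445 ≈ -0.15779)
v - g = -3527/8 - 1*(-228/1445) = -3527/8 + 228/1445 = -5094691/11560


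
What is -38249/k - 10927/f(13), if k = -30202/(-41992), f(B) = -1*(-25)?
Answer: -20241908727/377525 ≈ -53617.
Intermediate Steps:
f(B) = 25
k = 15101/20996 (k = -30202*(-1/41992) = 15101/20996 ≈ 0.71923)
-38249/k - 10927/f(13) = -38249/15101/20996 - 10927/25 = -38249*20996/15101 - 10927*1/25 = -803076004/15101 - 10927/25 = -20241908727/377525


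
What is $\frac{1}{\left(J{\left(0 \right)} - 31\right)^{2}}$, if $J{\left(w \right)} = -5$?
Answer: $\frac{1}{1296} \approx 0.0007716$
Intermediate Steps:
$\frac{1}{\left(J{\left(0 \right)} - 31\right)^{2}} = \frac{1}{\left(-5 - 31\right)^{2}} = \frac{1}{\left(-36\right)^{2}} = \frac{1}{1296}$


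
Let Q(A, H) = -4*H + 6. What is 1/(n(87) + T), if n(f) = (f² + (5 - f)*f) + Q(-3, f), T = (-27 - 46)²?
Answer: 1/5422 ≈ 0.00018443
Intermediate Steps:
T = 5329 (T = (-73)² = 5329)
Q(A, H) = 6 - 4*H
n(f) = 6 + f² - 4*f + f*(5 - f) (n(f) = (f² + (5 - f)*f) + (6 - 4*f) = (f² + f*(5 - f)) + (6 - 4*f) = 6 + f² - 4*f + f*(5 - f))
1/(n(87) + T) = 1/((6 + 87) + 5329) = 1/(93 + 5329) = 1/5422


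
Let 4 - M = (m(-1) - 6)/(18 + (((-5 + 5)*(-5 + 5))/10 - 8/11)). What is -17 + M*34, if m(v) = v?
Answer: 12614/95 ≈ 132.78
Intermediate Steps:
M = 837/190 (M = 4 - (-1 - 6)/(18 + (((-5 + 5)*(-5 + 5))/10 - 8/11)) = 4 - (-7)/(18 + ((0*0)*(1/10) - 8*1/11)) = 4 - (-7)/(18 + (0*(1/10) - 8/11)) = 4 - (-7)/(18 + (0 - 8/11)) = 4 - (-7)/(18 - 8/11) = 4 - (-7)/190/11 = 4 - (-7)*11/190 = 4 - 1*(-77/190) = 4 + 77/190 = 837/190 ≈ 4.4053)
-17 + M*34 = -17 + (837/190)*34 = -17 + 14229/95 = 12614/95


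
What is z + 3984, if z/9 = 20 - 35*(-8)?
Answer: 6684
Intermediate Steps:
z = 2700 (z = 9*(20 - 35*(-8)) = 9*(20 + 280) = 9*300 = 2700)
z + 3984 = 2700 + 3984 = 6684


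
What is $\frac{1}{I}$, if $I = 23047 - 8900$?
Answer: $\frac{1}{14147} \approx 7.0686 \cdot 10^{-5}$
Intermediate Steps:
$I = 14147$
$\frac{1}{I} = \frac{1}{14147}$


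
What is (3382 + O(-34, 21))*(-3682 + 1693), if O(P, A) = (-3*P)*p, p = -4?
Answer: -5915286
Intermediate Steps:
O(P, A) = 12*P (O(P, A) = -3*P*(-4) = 12*P)
(3382 + O(-34, 21))*(-3682 + 1693) = (3382 + 12*(-34))*(-3682 + 1693) = (3382 - 408)*(-1989) = 2974*(-1989) = -5915286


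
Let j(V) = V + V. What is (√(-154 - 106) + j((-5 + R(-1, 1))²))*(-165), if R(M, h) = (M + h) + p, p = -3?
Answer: -21120 - 330*I*√65 ≈ -21120.0 - 2660.5*I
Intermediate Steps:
R(M, h) = -3 + M + h (R(M, h) = (M + h) - 3 = -3 + M + h)
j(V) = 2*V
(√(-154 - 106) + j((-5 + R(-1, 1))²))*(-165) = (√(-154 - 106) + 2*(-5 + (-3 - 1 + 1))²)*(-165) = (√(-260) + 2*(-5 - 3)²)*(-165) = (2*I*√65 + 2*(-8)²)*(-165) = (2*I*√65 + 2*64)*(-165) = (2*I*√65 + 128)*(-165) = (128 + 2*I*√65)*(-165) = -21120 - 330*I*√65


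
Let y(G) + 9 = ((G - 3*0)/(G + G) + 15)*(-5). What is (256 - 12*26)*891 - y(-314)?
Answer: -99619/2 ≈ -49810.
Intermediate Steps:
y(G) = -173/2 (y(G) = -9 + ((G - 3*0)/(G + G) + 15)*(-5) = -9 + ((G + 0)/((2*G)) + 15)*(-5) = -9 + (G*(1/(2*G)) + 15)*(-5) = -9 + (1/2 + 15)*(-5) = -9 + (31/2)*(-5) = -9 - 155/2 = -173/2)
(256 - 12*26)*891 - y(-314) = (256 - 12*26)*891 - 1*(-173/2) = (256 - 312)*891 + 173/2 = -56*891 + 173/2 = -49896 + 173/2 = -99619/2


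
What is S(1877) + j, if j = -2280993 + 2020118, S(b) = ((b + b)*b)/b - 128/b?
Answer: -482616245/1877 ≈ -2.5712e+5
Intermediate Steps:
S(b) = -128/b + 2*b (S(b) = ((2*b)*b)/b - 128/b = (2*b**2)/b - 128/b = 2*b - 128/b = -128/b + 2*b)
j = -260875
S(1877) + j = (-128/1877 + 2*1877) - 260875 = (-128*1/1877 + 3754) - 260875 = (-128/1877 + 3754) - 260875 = 7046130/1877 - 260875 = -482616245/1877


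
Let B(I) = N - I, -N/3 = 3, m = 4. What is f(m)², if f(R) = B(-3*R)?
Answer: 9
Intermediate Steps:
N = -9 (N = -3*3 = -9)
B(I) = -9 - I
f(R) = -9 + 3*R (f(R) = -9 - (-3)*R = -9 + 3*R)
f(m)² = (-9 + 3*4)² = (-9 + 12)² = 3² = 9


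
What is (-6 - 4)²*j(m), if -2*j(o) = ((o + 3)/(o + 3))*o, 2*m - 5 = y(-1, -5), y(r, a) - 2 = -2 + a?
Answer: 0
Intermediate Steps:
y(r, a) = a (y(r, a) = 2 + (-2 + a) = a)
m = 0 (m = 5/2 + (½)*(-5) = 5/2 - 5/2 = 0)
j(o) = -o/2 (j(o) = -(o + 3)/(o + 3)*o/2 = -(3 + o)/(3 + o)*o/2 = -o/2)
(-6 - 4)²*j(m) = (-6 - 4)²*(-½*0) = (-10)²*0 = 100*0 = 0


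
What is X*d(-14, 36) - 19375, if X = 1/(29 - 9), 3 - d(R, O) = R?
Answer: -387483/20 ≈ -19374.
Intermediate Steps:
d(R, O) = 3 - R
X = 1/20 ≈ 0.050000
X*d(-14, 36) - 19375 = (3 - 1*(-14))/20 - 19375 = (3 + 14)/20 - 19375 = (1/20)*17 - 19375 = 17/20 - 19375 = -387483/20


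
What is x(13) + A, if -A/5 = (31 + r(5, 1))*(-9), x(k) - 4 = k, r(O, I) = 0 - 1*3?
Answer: 1277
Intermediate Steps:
r(O, I) = -3 (r(O, I) = 0 - 3 = -3)
x(k) = 4 + k
A = 1260 (A = -5*(31 - 3)*(-9) = -140*(-9) = -5*(-252) = 1260)
x(13) + A = (4 + 13) + 1260 = 17 + 1260 = 1277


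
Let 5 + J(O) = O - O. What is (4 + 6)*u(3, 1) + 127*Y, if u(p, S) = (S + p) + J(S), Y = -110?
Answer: -13980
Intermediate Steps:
J(O) = -5 (J(O) = -5 + (O - O) = -5 + 0 = -5)
u(p, S) = -5 + S + p (u(p, S) = (S + p) - 5 = -5 + S + p)
(4 + 6)*u(3, 1) + 127*Y = (4 + 6)*(-5 + 1 + 3) + 127*(-110) = 10*(-1) - 13970 = -10 - 13970 = -13980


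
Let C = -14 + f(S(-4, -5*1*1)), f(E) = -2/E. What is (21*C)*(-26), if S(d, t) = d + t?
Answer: 22568/3 ≈ 7522.7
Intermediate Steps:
C = -124/9 (C = -14 - 2/(-4 - 5*1*1) = -14 - 2/(-4 - 5*1) = -14 - 2/(-4 - 5) = -14 - 2/(-9) = -14 - 2*(-⅑) = -14 + 2/9 = -124/9 ≈ -13.778)
(21*C)*(-26) = (21*(-124/9))*(-26) = -868/3*(-26) = 22568/3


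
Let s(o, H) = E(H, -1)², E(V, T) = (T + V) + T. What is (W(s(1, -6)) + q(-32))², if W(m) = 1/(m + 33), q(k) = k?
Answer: 9628609/9409 ≈ 1023.3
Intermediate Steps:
E(V, T) = V + 2*T
s(o, H) = (-2 + H)² (s(o, H) = (H + 2*(-1))² = (H - 2)² = (-2 + H)²)
W(m) = 1/(33 + m)
(W(s(1, -6)) + q(-32))² = (1/(33 + (-2 - 6)²) - 32)² = (1/(33 + (-8)²) - 32)² = (1/(33 + 64) - 32)² = (1/97 - 32)² = (-3103/97)² = 9628609/9409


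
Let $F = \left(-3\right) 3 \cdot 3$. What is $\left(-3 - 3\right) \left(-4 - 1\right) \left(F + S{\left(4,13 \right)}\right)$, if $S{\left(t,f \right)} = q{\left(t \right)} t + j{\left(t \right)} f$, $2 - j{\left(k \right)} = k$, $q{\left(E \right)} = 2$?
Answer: $-1350$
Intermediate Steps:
$F = -27$ ($F = \left(-9\right) 3 = -27$)
$j{\left(k \right)} = 2 - k$
$S{\left(t,f \right)} = 2 t + f \left(2 - t\right)$ ($S{\left(t,f \right)} = 2 t + \left(2 - t\right) f = 2 t + f \left(2 - t\right)$)
$\left(-3 - 3\right) \left(-4 - 1\right) \left(F + S{\left(4,13 \right)}\right) = \left(-3 - 3\right) \left(-4 - 1\right) \left(-27 + \left(2 \cdot 4 - 13 \left(-2 + 4\right)\right)\right) = \left(-3 - 3\right) \left(-5\right) \left(-27 + \left(8 - 13 \cdot 2\right)\right) = \left(-6\right) \left(-5\right) \left(-27 + \left(8 - 26\right)\right) = 30 \left(-27 - 18\right) = 30 \left(-45\right) = -1350$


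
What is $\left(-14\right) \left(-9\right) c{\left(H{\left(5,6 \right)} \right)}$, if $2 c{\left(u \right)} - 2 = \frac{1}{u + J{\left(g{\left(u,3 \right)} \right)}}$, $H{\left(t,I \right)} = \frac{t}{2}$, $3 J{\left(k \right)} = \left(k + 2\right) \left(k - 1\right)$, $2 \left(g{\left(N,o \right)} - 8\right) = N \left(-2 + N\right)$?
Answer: $\frac{725886}{5665} \approx 128.14$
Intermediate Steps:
$g{\left(N,o \right)} = 8 + \frac{N \left(-2 + N\right)}{2}$
$J{\left(k \right)} = \frac{\left(-1 + k\right) \left(2 + k\right)}{3}$ ($J{\left(k \right)} = \frac{\left(k + 2\right) \left(k - 1\right)}{3} = \frac{\left(2 + k\right) \left(-1 + k\right)}{3} = \frac{\left(-1 + k\right) \left(2 + k\right)}{3}$)
$H{\left(t,I \right)} = \frac{t}{2}$ ($H{\left(t,I \right)} = t \frac{1}{2} = \frac{t}{2}$)
$c{\left(u \right)} = 1 + \frac{1}{2 \left(2 + \frac{\left(8 + \frac{u^{2}}{2} - u\right)^{2}}{3} + \frac{u^{2}}{6} + \frac{2 u}{3}\right)}$ ($c{\left(u \right)} = 1 + \frac{1}{2 \left(u + \left(- \frac{2}{3} + \frac{8 + \frac{u^{2}}{2} - u}{3} + \frac{\left(8 + \frac{u^{2}}{2} - u\right)^{2}}{3}\right)\right)} = 1 + \frac{1}{2 \left(u + \left(- \frac{2}{3} + \left(\frac{8}{3} - \frac{u}{3} + \frac{u^{2}}{6}\right) + \frac{\left(8 + \frac{u^{2}}{2} - u\right)^{2}}{3}\right)\right)} = 1 + \frac{1}{2 \left(u + \left(2 - \frac{u}{3} + \frac{\left(8 + \frac{u^{2}}{2} - u\right)^{2}}{3} + \frac{u^{2}}{6}\right)\right)} = 1 + \frac{1}{2 \left(2 + \frac{\left(8 + \frac{u^{2}}{2} - u\right)^{2}}{3} + \frac{u^{2}}{6} + \frac{2 u}{3}\right)}$)
$\left(-14\right) \left(-9\right) c{\left(H{\left(5,6 \right)} \right)} = \left(-14\right) \left(-9\right) \frac{286 + \left(\frac{1}{2} \cdot 5\right)^{4} - 56 \cdot \frac{1}{2} \cdot 5 - 4 \left(\frac{1}{2} \cdot 5\right)^{3} + 38 \left(\frac{1}{2} \cdot 5\right)^{2}}{280 + \left(\frac{1}{2} \cdot 5\right)^{4} - 56 \cdot \frac{1}{2} \cdot 5 - 4 \left(\frac{1}{2} \cdot 5\right)^{3} + 38 \left(\frac{1}{2} \cdot 5\right)^{2}} = 126 \frac{286 + \left(\frac{5}{2}\right)^{4} - 140 - 4 \left(\frac{5}{2}\right)^{3} + 38 \left(\frac{5}{2}\right)^{2}}{280 + \left(\frac{5}{2}\right)^{4} - 140 - 4 \left(\frac{5}{2}\right)^{3} + 38 \left(\frac{5}{2}\right)^{2}} = 126 \frac{286 + \frac{625}{16} - 140 - \frac{125}{2} + 38 \cdot \frac{25}{4}}{280 + \frac{625}{16} - 140 - \frac{125}{2} + 38 \cdot \frac{25}{4}} = 126 \frac{286 + \frac{625}{16} - 140 - \frac{125}{2} + \frac{475}{2}}{280 + \frac{625}{16} - 140 - \frac{125}{2} + \frac{475}{2}} = 126 \frac{1}{\frac{5665}{16}} \cdot \frac{5761}{16} = 126 \cdot \frac{16}{5665} \cdot \frac{5761}{16} = 126 \cdot \frac{5761}{5665} = \frac{725886}{5665}$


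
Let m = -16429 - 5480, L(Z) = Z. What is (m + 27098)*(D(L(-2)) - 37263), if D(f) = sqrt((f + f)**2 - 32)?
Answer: -193357707 + 20756*I ≈ -1.9336e+8 + 20756.0*I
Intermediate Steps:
m = -21909
D(f) = sqrt(-32 + 4*f**2) (D(f) = sqrt((2*f)**2 - 32) = sqrt(4*f**2 - 32) = sqrt(-32 + 4*f**2))
(m + 27098)*(D(L(-2)) - 37263) = (-21909 + 27098)*(2*sqrt(-8 + (-2)**2) - 37263) = 5189*(2*sqrt(-8 + 4) - 37263) = 5189*(2*sqrt(-4) - 37263) = 5189*(2*(2*I) - 37263) = 5189*(4*I - 37263) = 5189*(-37263 + 4*I) = -193357707 + 20756*I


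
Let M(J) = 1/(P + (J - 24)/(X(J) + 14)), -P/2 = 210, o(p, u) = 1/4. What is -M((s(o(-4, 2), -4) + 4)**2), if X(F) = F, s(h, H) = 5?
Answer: 5/2097 ≈ 0.0023844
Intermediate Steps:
o(p, u) = 1/4 (o(p, u) = 1*(1/4) = 1/4)
P = -420 (P = -2*210 = -420)
M(J) = 1/(-420 + (-24 + J)/(14 + J)) (M(J) = 1/(-420 + (J - 24)/(J + 14)) = 1/(-420 + (-24 + J)/(14 + J)))
-M((s(o(-4, 2), -4) + 4)**2) = -(-14 - (5 + 4)**2)/(5904 + 419*(5 + 4)**2) = -(-14 - 1*9**2)/(5904 + 419*9**2) = -(-14 - 1*81)/(5904 + 419*81) = -(-14 - 81)/(5904 + 33939) = -(-95)/39843 = -1*(-5/2097) = 5/2097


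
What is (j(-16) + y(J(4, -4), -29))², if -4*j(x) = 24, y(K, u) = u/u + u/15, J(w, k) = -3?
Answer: 10816/225 ≈ 48.071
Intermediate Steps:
y(K, u) = 1 + u/15 (y(K, u) = 1 + u*(1/15) = 1 + u/15)
j(x) = -6 (j(x) = -¼*24 = -6)
(j(-16) + y(J(4, -4), -29))² = (-6 + (1 + (1/15)*(-29)))² = (-6 + (1 - 29/15))² = (-6 - 14/15)² = (-104/15)² = 10816/225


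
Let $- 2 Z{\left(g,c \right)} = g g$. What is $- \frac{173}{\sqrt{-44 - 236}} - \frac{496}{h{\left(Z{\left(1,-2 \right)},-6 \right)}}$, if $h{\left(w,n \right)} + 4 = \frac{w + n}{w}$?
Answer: $- \frac{496}{9} + \frac{173 i \sqrt{70}}{140} \approx -55.111 + 10.339 i$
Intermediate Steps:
$Z{\left(g,c \right)} = - \frac{g^{2}}{2}$ ($Z{\left(g,c \right)} = - \frac{g g}{2} = - \frac{g^{2}}{2}$)
$h{\left(w,n \right)} = -4 + \frac{n + w}{w}$ ($h{\left(w,n \right)} = -4 + \frac{w + n}{w} = -4 + \frac{n + w}{w}$)
$- \frac{173}{\sqrt{-44 - 236}} - \frac{496}{h{\left(Z{\left(1,-2 \right)},-6 \right)}} = - \frac{173}{\sqrt{-44 - 236}} - \frac{496}{-3 - \frac{6}{\left(- \frac{1}{2}\right) 1^{2}}} = - \frac{173}{\sqrt{-280}} - \frac{496}{-3 - \frac{6}{\left(- \frac{1}{2}\right) 1}} = - \frac{173}{2 i \sqrt{70}} - \frac{496}{-3 - \frac{6}{- \frac{1}{2}}} = - 173 \left(- \frac{i \sqrt{70}}{140}\right) - \frac{496}{-3 - -12} = \frac{173 i \sqrt{70}}{140} - \frac{496}{-3 + 12} = \frac{173 i \sqrt{70}}{140} - \frac{496}{9} = - \frac{496}{9} + \frac{173 i \sqrt{70}}{140}$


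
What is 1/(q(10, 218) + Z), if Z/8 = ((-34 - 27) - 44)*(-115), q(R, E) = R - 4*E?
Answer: 1/95738 ≈ 1.0445e-5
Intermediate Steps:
Z = 96600 (Z = 8*(((-34 - 27) - 44)*(-115)) = 8*((-61 - 44)*(-115)) = 8*(-105*(-115)) = 8*12075 = 96600)
1/(q(10, 218) + Z) = 1/((10 - 4*218) + 96600) = 1/((10 - 872) + 96600) = 1/(-862 + 96600) = 1/95738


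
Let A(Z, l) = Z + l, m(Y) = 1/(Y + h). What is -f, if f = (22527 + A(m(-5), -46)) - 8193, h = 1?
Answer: -57151/4 ≈ -14288.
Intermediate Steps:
m(Y) = 1/(1 + Y) (m(Y) = 1/(Y + 1) = 1/(1 + Y))
f = 57151/4 (f = (22527 + (1/(1 - 5) - 46)) - 8193 = (22527 + (1/(-4) - 46)) - 8193 = (22527 + (-¼ - 46)) - 8193 = (22527 - 185/4) - 8193 = 89923/4 - 8193 = 57151/4 ≈ 14288.)
-f = -1*57151/4 = -57151/4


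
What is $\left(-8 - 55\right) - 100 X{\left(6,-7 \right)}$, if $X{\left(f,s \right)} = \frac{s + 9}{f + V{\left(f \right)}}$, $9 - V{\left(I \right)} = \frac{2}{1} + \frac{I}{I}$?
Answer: $- \frac{239}{3} \approx -79.667$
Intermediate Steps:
$V{\left(I \right)} = 6$ ($V{\left(I \right)} = 9 - \left(\frac{2}{1} + \frac{I}{I}\right) = 9 - \left(2 \cdot 1 + 1\right) = 9 - \left(2 + 1\right) = 9 - 3 = 6$)
$X{\left(f,s \right)} = \frac{9 + s}{6 + f}$ ($X{\left(f,s \right)} = \frac{s + 9}{f + 6} = \frac{9 + s}{6 + f}$)
$\left(-8 - 55\right) - 100 X{\left(6,-7 \right)} = \left(-8 - 55\right) - 100 \frac{9 - 7}{6 + 6} = \left(-8 - 55\right) - 100 \cdot \frac{1}{12} \cdot 2 = -63 - 100 \cdot \frac{1}{12} \cdot 2 = -63 - \frac{50}{3} = - \frac{239}{3}$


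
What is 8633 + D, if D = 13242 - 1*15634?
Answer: 6241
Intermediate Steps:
D = -2392 (D = 13242 - 15634 = -2392)
8633 + D = 8633 - 2392 = 6241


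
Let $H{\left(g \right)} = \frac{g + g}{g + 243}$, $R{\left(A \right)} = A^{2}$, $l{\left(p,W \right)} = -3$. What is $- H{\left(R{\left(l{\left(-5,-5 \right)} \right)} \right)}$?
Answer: $- \frac{1}{14} \approx -0.071429$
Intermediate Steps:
$H{\left(g \right)} = \frac{2 g}{243 + g}$
$- H{\left(R{\left(l{\left(-5,-5 \right)} \right)} \right)} = - \frac{2 \left(-3\right)^{2}}{243 + \left(-3\right)^{2}} = - \frac{2 \cdot 9}{243 + 9} = - \frac{2 \cdot 9}{252} = \left(-1\right) \frac{1}{14} = - \frac{1}{14}$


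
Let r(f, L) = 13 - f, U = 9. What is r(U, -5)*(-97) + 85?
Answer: -303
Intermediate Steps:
r(U, -5)*(-97) + 85 = (13 - 1*9)*(-97) + 85 = (13 - 9)*(-97) + 85 = 4*(-97) + 85 = -388 + 85 = -303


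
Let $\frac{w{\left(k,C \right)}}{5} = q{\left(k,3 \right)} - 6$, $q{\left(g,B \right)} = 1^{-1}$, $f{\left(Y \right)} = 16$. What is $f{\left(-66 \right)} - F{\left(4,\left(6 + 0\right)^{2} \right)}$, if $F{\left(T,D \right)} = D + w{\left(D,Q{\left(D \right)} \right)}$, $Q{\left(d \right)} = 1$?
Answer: $5$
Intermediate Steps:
$q{\left(g,B \right)} = 1$
$w{\left(k,C \right)} = -25$ ($w{\left(k,C \right)} = 5 \left(1 - 6\right) = 5 \left(-5\right) = -25$)
$F{\left(T,D \right)} = -25 + D$ ($F{\left(T,D \right)} = D - 25 = -25 + D$)
$f{\left(-66 \right)} - F{\left(4,\left(6 + 0\right)^{2} \right)} = 16 - \left(-25 + \left(6 + 0\right)^{2}\right) = 16 - \left(-25 + 6^{2}\right) = 16 - \left(-25 + 36\right) = 16 - 11 = 5$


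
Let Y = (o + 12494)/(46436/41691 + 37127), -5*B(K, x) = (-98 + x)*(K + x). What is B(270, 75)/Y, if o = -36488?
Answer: -62987956469/25649586 ≈ -2455.7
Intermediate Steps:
B(K, x) = -(-98 + x)*(K + x)/5
Y = -76948758/119069861 (Y = (-36488 + 12494)/(46436/41691 + 37127) = -23994/(46436*(1/41691) + 37127) = -23994/(3572/3207 + 37127) = -23994/119069861/3207 = -23994*3207/119069861 = -76948758/119069861 ≈ -0.64625)
B(270, 75)/Y = (-1/5*75**2 + (98/5)*270 + (98/5)*75 - 1/5*270*75)/(-76948758/119069861) = (-1/5*5625 + 5292 + 1470 - 4050)*(-119069861/76948758) = (-1125 + 5292 + 1470 - 4050)*(-119069861/76948758) = 1587*(-119069861/76948758) = -62987956469/25649586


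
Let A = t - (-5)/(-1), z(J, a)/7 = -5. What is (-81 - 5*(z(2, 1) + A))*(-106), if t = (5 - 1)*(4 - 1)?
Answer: -6254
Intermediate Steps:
z(J, a) = -35 (z(J, a) = 7*(-5) = -35)
t = 12 (t = 4*3 = 12)
A = 7 (A = 12 - (-5)/(-1) = 12 - (-5)*(-1) = 12 - 1*5 = 12 - 5 = 7)
(-81 - 5*(z(2, 1) + A))*(-106) = (-81 - 5*(-35 + 7))*(-106) = (-81 - 5*(-28))*(-106) = (-81 + 140)*(-106) = 59*(-106) = -6254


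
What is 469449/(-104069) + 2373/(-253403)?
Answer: -119206740684/26371396807 ≈ -4.5203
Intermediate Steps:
469449/(-104069) + 2373/(-253403) = 469449*(-1/104069) + 2373*(-1/253403) = -469449/104069 - 2373/253403 = -119206740684/26371396807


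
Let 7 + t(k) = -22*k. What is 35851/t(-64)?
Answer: 35851/1401 ≈ 25.590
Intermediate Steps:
t(k) = -7 - 22*k
35851/t(-64) = 35851/(-7 - 22*(-64)) = 35851/(-7 + 1408) = 35851/1401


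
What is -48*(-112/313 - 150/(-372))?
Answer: -21144/9703 ≈ -2.1791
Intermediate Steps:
-48*(-112/313 - 150/(-372)) = -48*(-112*1/313 - 150*(-1/372)) = -48*(-112/313 + 25/62) = -48*881/19406 = -21144/9703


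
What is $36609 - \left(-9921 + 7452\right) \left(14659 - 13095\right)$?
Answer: $3898125$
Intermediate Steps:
$36609 - \left(-9921 + 7452\right) \left(14659 - 13095\right) = 36609 - \left(-2469\right) 1564 = 36609 - -3861516 = 36609 + 3861516 = 3898125$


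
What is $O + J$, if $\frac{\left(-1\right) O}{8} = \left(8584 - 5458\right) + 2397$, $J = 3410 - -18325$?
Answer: $-22449$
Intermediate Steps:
$J = 21735$ ($J = 3410 + 18325 = 21735$)
$O = -44184$ ($O = - 8 \left(\left(8584 - 5458\right) + 2397\right) = - 8 \left(3126 + 2397\right) = \left(-8\right) 5523 = -44184$)
$O + J = -44184 + 21735 = -22449$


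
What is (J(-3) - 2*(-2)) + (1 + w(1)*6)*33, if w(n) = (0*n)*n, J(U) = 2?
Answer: 39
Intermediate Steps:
w(n) = 0 (w(n) = 0*n = 0)
(J(-3) - 2*(-2)) + (1 + w(1)*6)*33 = (2 - 2*(-2)) + (1 + 0*6)*33 = (2 + 4) + (1 + 0)*33 = 6 + 1*33 = 6 + 33 = 39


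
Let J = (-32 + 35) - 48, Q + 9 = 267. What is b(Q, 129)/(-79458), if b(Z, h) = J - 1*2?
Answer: 47/79458 ≈ 0.00059151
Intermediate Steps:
Q = 258 (Q = -9 + 267 = 258)
J = -45 (J = 3 - 48 = -45)
b(Z, h) = -47 (b(Z, h) = -45 - 1*2 = -45 - 2 = -47)
b(Q, 129)/(-79458) = -47/(-79458) = -47*(-1/79458) = 47/79458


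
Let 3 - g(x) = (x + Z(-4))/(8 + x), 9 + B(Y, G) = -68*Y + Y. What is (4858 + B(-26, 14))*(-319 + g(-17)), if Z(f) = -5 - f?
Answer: -2095938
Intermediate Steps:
B(Y, G) = -9 - 67*Y (B(Y, G) = -9 + (-68*Y + Y) = -9 - 67*Y)
g(x) = 3 - (-1 + x)/(8 + x) (g(x) = 3 - (x + (-5 - 1*(-4)))/(8 + x) = 3 - (x + (-5 + 4))/(8 + x) = 3 - (x - 1)/(8 + x) = 3 - (-1 + x)/(8 + x))
(4858 + B(-26, 14))*(-319 + g(-17)) = (4858 + (-9 - 67*(-26)))*(-319 + (25 + 2*(-17))/(8 - 17)) = (4858 + (-9 + 1742))*(-319 + (25 - 34)/(-9)) = (4858 + 1733)*(-319 - ⅑*(-9)) = 6591*(-319 + 1) = 6591*(-318) = -2095938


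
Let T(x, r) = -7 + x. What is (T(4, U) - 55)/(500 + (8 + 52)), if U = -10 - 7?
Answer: -29/280 ≈ -0.10357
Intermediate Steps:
U = -17
(T(4, U) - 55)/(500 + (8 + 52)) = ((-7 + 4) - 55)/(500 + (8 + 52)) = (-3 - 55)/(500 + 60) = -58/560 = -58*1/560 = -29/280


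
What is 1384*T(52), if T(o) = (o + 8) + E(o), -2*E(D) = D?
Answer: 47056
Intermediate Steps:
E(D) = -D/2
T(o) = 8 + o/2 (T(o) = (o + 8) - o/2 = (8 + o) - o/2 = 8 + o/2)
1384*T(52) = 1384*(8 + (½)*52) = 1384*(8 + 26) = 1384*34 = 47056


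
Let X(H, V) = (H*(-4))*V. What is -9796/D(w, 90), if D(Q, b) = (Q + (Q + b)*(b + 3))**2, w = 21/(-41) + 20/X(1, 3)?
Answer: -37050921/252163661281 ≈ -0.00014693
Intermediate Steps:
X(H, V) = -4*H*V (X(H, V) = (-4*H)*V = -4*H*V)
w = -268/123 (w = 21/(-41) + 20/((-4*1*3)) = 21*(-1/41) + 20/(-12) = -21/41 + 20*(-1/12) = -21/41 - 5/3 = -268/123 ≈ -2.1789)
D(Q, b) = (Q + (3 + b)*(Q + b))**2 (D(Q, b) = (Q + (Q + b)*(3 + b))**2 = (Q + (3 + b)*(Q + b))**2)
-9796/D(w, 90) = -9796/(90**2 + 3*90 + 4*(-268/123) - 268/123*90)**2 = -9796/(8100 + 270 - 1072/123 - 8040/41)**2 = -9796/((1004318/123)**2) = -9796/1008654645124/15129 = -9796*15129/1008654645124 = -37050921/252163661281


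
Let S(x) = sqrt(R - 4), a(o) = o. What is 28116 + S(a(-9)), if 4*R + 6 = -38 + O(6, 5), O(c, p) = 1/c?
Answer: 28116 + I*sqrt(2154)/12 ≈ 28116.0 + 3.8676*I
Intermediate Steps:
R = -263/24 (R = -3/2 + (-38 + 1/6)/4 = -3/2 + (1/4)*(-227/6) = -3/2 - 227/24 = -263/24 ≈ -10.958)
S(x) = I*sqrt(2154)/12 (S(x) = sqrt(-263/24 - 4) = sqrt(-359/24) = I*sqrt(2154)/12)
28116 + S(a(-9)) = 28116 + I*sqrt(2154)/12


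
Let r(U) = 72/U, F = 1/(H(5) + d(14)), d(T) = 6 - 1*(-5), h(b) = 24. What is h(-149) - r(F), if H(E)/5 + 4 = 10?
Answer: -2928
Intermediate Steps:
H(E) = 30 (H(E) = -20 + 5*10 = -20 + 50 = 30)
d(T) = 11 (d(T) = 6 + 5 = 11)
F = 1/41 (F = 1/(30 + 11) = 1/41 ≈ 0.024390)
h(-149) - r(F) = 24 - 72/1/41 = 24 - 72*41 = 24 - 1*2952 = 24 - 2952 = -2928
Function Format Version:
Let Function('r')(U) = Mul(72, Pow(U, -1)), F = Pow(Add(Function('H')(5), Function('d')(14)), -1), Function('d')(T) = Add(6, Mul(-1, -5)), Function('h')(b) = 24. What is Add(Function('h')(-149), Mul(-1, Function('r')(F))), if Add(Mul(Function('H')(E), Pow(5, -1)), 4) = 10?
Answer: -2928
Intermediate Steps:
Function('H')(E) = 30 (Function('H')(E) = Add(-20, Mul(5, 10)) = Add(-20, 50) = 30)
Function('d')(T) = 11 (Function('d')(T) = Add(6, 5) = 11)
F = Rational(1, 41) (F = Pow(Add(30, 11), -1) = Pow(41, -1) = Rational(1, 41) ≈ 0.024390)
Add(Function('h')(-149), Mul(-1, Function('r')(F))) = Add(24, Mul(-1, Mul(72, Pow(Rational(1, 41), -1)))) = Add(24, Mul(-1, Mul(72, 41))) = Add(24, Mul(-1, 2952)) = Add(24, -2952) = -2928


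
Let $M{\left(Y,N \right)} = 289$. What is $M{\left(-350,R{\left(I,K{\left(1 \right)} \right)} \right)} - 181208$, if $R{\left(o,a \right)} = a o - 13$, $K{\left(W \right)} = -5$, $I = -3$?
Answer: $-180919$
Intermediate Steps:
$R{\left(o,a \right)} = -13 + a o$
$M{\left(-350,R{\left(I,K{\left(1 \right)} \right)} \right)} - 181208 = 289 - 181208 = -180919$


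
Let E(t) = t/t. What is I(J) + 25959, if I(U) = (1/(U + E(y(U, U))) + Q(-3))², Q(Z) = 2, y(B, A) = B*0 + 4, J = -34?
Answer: 28273576/1089 ≈ 25963.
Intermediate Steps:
y(B, A) = 4 (y(B, A) = 0 + 4 = 4)
E(t) = 1
I(U) = (2 + 1/(1 + U))² (I(U) = (1/(U + 1) + 2)² = (1/(1 + U) + 2)² = (2 + 1/(1 + U))²)
I(J) + 25959 = (3 + 2*(-34))²/(1 - 34)² + 25959 = (3 - 68)²/(-33)² + 25959 = (1/1089)*(-65)² + 25959 = (1/1089)*4225 + 25959 = 4225/1089 + 25959 = 28273576/1089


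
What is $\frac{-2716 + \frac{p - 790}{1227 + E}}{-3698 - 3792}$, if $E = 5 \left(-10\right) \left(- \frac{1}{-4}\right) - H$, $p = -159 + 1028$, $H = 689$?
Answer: $\frac{1427179}{3935995} \approx 0.3626$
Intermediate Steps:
$p = 869$
$E = - \frac{1403}{2}$ ($E = 5 \left(-10\right) \left(- \frac{1}{-4}\right) - 689 = - 50 \left(\left(-1\right) \left(- \frac{1}{4}\right)\right) - 689 = \left(-50\right) \frac{1}{4} - 689 = - \frac{25}{2} - 689 = - \frac{1403}{2} \approx -701.5$)
$\frac{-2716 + \frac{p - 790}{1227 + E}}{-3698 - 3792} = \frac{-2716 + \frac{869 - 790}{1227 - \frac{1403}{2}}}{-3698 - 3792} = \frac{-2716 + \frac{79}{\frac{1051}{2}}}{-7490} = \left(-2716 + 79 \cdot \frac{2}{1051}\right) \left(- \frac{1}{7490}\right) = \left(-2716 + \frac{158}{1051}\right) \left(- \frac{1}{7490}\right) = \left(- \frac{2854358}{1051}\right) \left(- \frac{1}{7490}\right) = \frac{1427179}{3935995}$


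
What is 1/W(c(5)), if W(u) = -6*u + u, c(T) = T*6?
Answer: -1/150 ≈ -0.0066667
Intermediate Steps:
c(T) = 6*T
W(u) = -5*u
1/W(c(5)) = 1/(-30*5) = 1/(-5*30) = 1/(-150) = -1/150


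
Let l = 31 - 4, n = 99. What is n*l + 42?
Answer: 2715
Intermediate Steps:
l = 27
n*l + 42 = 99*27 + 42 = 2673 + 42 = 2715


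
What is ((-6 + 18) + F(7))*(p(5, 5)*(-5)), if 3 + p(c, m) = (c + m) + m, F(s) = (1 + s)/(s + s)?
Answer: -5280/7 ≈ -754.29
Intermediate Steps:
F(s) = (1 + s)/(2*s) (F(s) = (1 + s)/((2*s)) = (1 + s)*(1/(2*s)) = (1 + s)/(2*s))
p(c, m) = -3 + c + 2*m (p(c, m) = -3 + ((c + m) + m) = -3 + (c + 2*m) = -3 + c + 2*m)
((-6 + 18) + F(7))*(p(5, 5)*(-5)) = ((-6 + 18) + (½)*(1 + 7)/7)*((-3 + 5 + 2*5)*(-5)) = (12 + (½)*(⅐)*8)*((-3 + 5 + 10)*(-5)) = (12 + 4/7)*(12*(-5)) = (88/7)*(-60) = -5280/7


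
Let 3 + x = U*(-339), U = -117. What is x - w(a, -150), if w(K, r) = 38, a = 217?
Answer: 39622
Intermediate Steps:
x = 39660 (x = -3 - 117*(-339) = -3 + 39663 = 39660)
x - w(a, -150) = 39660 - 1*38 = 39660 - 38 = 39622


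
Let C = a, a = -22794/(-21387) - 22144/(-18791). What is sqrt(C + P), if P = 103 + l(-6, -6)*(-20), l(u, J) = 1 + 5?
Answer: I*sqrt(264800661073572691)/133961039 ≈ 3.8413*I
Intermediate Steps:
l(u, J) = 6
P = -17 (P = 103 + 6*(-20) = 103 - 120 = -17)
a = 300638594/133961039 (a = -22794*(-1/21387) - 22144*(-1/18791) = 7598/7129 + 22144/18791 = 300638594/133961039 ≈ 2.2442)
C = 300638594/133961039 ≈ 2.2442
sqrt(C + P) = sqrt(300638594/133961039 - 17) = sqrt(-1976699069/133961039) = I*sqrt(264800661073572691)/133961039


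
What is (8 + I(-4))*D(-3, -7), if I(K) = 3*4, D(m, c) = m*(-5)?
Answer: 300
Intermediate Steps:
D(m, c) = -5*m
I(K) = 12
(8 + I(-4))*D(-3, -7) = (8 + 12)*(-5*(-3)) = 20*15 = 300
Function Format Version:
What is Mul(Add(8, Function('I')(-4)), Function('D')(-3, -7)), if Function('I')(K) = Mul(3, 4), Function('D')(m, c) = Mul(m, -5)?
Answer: 300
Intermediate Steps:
Function('D')(m, c) = Mul(-5, m)
Function('I')(K) = 12
Mul(Add(8, Function('I')(-4)), Function('D')(-3, -7)) = Mul(Add(8, 12), Mul(-5, -3)) = Mul(20, 15) = 300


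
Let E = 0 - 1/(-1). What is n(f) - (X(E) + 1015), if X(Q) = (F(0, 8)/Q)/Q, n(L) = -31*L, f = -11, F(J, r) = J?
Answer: -674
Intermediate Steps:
E = 1 (E = 0 - 1*(-1) = 0 + 1 = 1)
X(Q) = 0 (X(Q) = (0/Q)/Q = 0/Q = 0)
n(f) - (X(E) + 1015) = -31*(-11) - (0 + 1015) = 341 - 1*1015 = 341 - 1015 = -674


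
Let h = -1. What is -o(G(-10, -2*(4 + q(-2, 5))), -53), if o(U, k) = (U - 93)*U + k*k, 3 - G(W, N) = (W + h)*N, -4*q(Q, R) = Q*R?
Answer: -35429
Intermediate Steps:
q(Q, R) = -Q*R/4
G(W, N) = 3 - N*(-1 + W) (G(W, N) = 3 - (W - 1)*N = 3 - (-1 + W)*N = 3 - N*(-1 + W))
o(U, k) = k² + U*(-93 + U) (o(U, k) = (-93 + U)*U + k² = U*(-93 + U) + k² = k² + U*(-93 + U))
-o(G(-10, -2*(4 + q(-2, 5))), -53) = -((3 - 2*(4 - ¼*(-2)*5) - 1*(-2*(4 - ¼*(-2)*5))*(-10))² + (-53)² - 93*(3 - 2*(4 - ¼*(-2)*5) - 1*(-2*(4 - ¼*(-2)*5))*(-10))) = -((3 - 2*(4 + 5/2) - 1*(-2*(4 + 5/2))*(-10))² + 2809 - 93*(3 - 2*(4 + 5/2) - 1*(-2*(4 + 5/2))*(-10))) = -((3 - 2*13/2 - 1*(-2*13/2)*(-10))² + 2809 - 93*(3 - 2*13/2 - 1*(-2*13/2)*(-10))) = -((3 - 13 - 1*(-13)*(-10))² + 2809 - 93*(3 - 13 - 1*(-13)*(-10))) = -((3 - 13 - 130)² + 2809 - 93*(3 - 13 - 130)) = -((-140)² + 2809 - 93*(-140)) = -(19600 + 2809 + 13020) = -1*35429 = -35429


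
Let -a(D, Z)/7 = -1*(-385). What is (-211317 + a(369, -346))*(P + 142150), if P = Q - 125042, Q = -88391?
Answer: 15255417396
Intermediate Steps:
P = -213433 (P = -88391 - 125042 = -213433)
a(D, Z) = -2695 (a(D, Z) = -(-7)*(-385) = -7*385 = -2695)
(-211317 + a(369, -346))*(P + 142150) = (-211317 - 2695)*(-213433 + 142150) = -214012*(-71283) = 15255417396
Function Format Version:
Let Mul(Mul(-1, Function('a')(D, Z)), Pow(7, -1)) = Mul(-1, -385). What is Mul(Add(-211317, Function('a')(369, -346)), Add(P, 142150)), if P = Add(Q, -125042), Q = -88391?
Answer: 15255417396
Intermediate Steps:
P = -213433 (P = Add(-88391, -125042) = -213433)
Function('a')(D, Z) = -2695 (Function('a')(D, Z) = Mul(-7, Mul(-1, -385)) = Mul(-7, 385) = -2695)
Mul(Add(-211317, Function('a')(369, -346)), Add(P, 142150)) = Mul(Add(-211317, -2695), Add(-213433, 142150)) = Mul(-214012, -71283) = 15255417396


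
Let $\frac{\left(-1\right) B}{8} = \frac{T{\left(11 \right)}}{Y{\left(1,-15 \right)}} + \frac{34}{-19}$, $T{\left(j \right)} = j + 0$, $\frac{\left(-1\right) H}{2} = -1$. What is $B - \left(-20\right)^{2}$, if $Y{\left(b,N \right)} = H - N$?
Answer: $- \frac{126248}{323} \approx -390.86$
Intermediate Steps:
$H = 2$ ($H = \left(-2\right) \left(-1\right) = 2$)
$Y{\left(b,N \right)} = 2 - N$
$T{\left(j \right)} = j$
$B = \frac{2952}{323}$ ($B = - 8 \left(\frac{11}{2 - -15} + \frac{34}{-19}\right) = - 8 \left(\frac{11}{2 + 15} + 34 \left(- \frac{1}{19}\right)\right) = - 8 \left(\frac{11}{17} - \frac{34}{19}\right) = \left(-8\right) \left(- \frac{369}{323}\right) = \frac{2952}{323} \approx 9.1393$)
$B - \left(-20\right)^{2} = \frac{2952}{323} - \left(-20\right)^{2} = \frac{2952}{323} - 400 = - \frac{126248}{323}$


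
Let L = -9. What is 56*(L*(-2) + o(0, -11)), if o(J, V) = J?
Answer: 1008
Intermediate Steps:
56*(L*(-2) + o(0, -11)) = 56*(-9*(-2) + 0) = 56*(18 + 0) = 56*18 = 1008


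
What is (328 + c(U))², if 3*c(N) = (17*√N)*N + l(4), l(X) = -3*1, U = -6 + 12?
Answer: 113865 + 22236*√6 ≈ 1.6833e+5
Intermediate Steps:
U = 6
l(X) = -3
c(N) = -1 + 17*N^(3/2)/3 (c(N) = ((17*√N)*N - 3)/3 = (17*N^(3/2) - 3)/3 = (-3 + 17*N^(3/2))/3 = -1 + 17*N^(3/2)/3)
(328 + c(U))² = (328 + (-1 + 17*6^(3/2)/3))² = (328 + (-1 + 17*(6*√6)/3))² = (328 + (-1 + 34*√6))² = (327 + 34*√6)²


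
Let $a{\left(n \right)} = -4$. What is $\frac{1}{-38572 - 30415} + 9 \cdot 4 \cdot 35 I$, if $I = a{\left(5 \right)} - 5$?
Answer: $- \frac{782312581}{68987} \approx -11340.0$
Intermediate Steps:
$I = -9$ ($I = -4 - 5 = -9$)
$\frac{1}{-38572 - 30415} + 9 \cdot 4 \cdot 35 I = \frac{1}{-38572 - 30415} + 9 \cdot 4 \cdot 35 \left(-9\right) = \frac{1}{-68987} + 36 \cdot 35 \left(-9\right) = - \frac{1}{68987} + 1260 \left(-9\right) = - \frac{1}{68987} - 11340 = - \frac{782312581}{68987}$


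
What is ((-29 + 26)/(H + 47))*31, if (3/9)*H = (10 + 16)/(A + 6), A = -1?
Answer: -465/313 ≈ -1.4856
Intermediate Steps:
H = 78/5 (H = 3*((10 + 16)/(-1 + 6)) = 3*(26/5) = 78/5 ≈ 15.600)
((-29 + 26)/(H + 47))*31 = ((-29 + 26)/(78/5 + 47))*31 = -3/313/5*31 = -3*5/313*31 = -15/313*31 = -465/313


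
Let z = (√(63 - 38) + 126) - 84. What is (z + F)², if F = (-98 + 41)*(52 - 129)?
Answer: 19678096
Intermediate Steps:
z = 47 (z = (√25 + 126) - 84 = (5 + 126) - 84 = 131 - 84 = 47)
F = 4389 (F = -57*(-77) = 4389)
(z + F)² = (47 + 4389)² = 4436² = 19678096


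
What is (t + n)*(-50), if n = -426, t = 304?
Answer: 6100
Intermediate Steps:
(t + n)*(-50) = (304 - 426)*(-50) = -122*(-50) = 6100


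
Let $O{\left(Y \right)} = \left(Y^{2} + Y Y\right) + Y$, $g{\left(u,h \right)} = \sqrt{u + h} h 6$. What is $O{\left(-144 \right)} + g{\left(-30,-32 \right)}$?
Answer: $41328 - 192 i \sqrt{62} \approx 41328.0 - 1511.8 i$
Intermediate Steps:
$g{\left(u,h \right)} = 6 h \sqrt{h + u}$ ($g{\left(u,h \right)} = \sqrt{h + u} h 6 = h \sqrt{h + u} 6 = 6 h \sqrt{h + u}$)
$O{\left(Y \right)} = Y + 2 Y^{2}$ ($O{\left(Y \right)} = \left(Y^{2} + Y^{2}\right) + Y = 2 Y^{2} + Y = Y + 2 Y^{2}$)
$O{\left(-144 \right)} + g{\left(-30,-32 \right)} = - 144 \left(1 + 2 \left(-144\right)\right) + 6 \left(-32\right) \sqrt{-32 - 30} = - 144 \left(1 - 288\right) + 6 \left(-32\right) \sqrt{-62} = \left(-144\right) \left(-287\right) + 6 \left(-32\right) i \sqrt{62} = 41328 - 192 i \sqrt{62}$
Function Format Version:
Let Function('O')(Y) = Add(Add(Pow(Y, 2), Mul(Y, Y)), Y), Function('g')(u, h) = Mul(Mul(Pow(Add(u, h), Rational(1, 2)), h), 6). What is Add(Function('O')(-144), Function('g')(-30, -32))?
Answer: Add(41328, Mul(-192, I, Pow(62, Rational(1, 2)))) ≈ Add(41328., Mul(-1511.8, I))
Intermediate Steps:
Function('g')(u, h) = Mul(6, h, Pow(Add(h, u), Rational(1, 2))) (Function('g')(u, h) = Mul(Mul(Pow(Add(h, u), Rational(1, 2)), h), 6) = Mul(Mul(h, Pow(Add(h, u), Rational(1, 2))), 6) = Mul(6, h, Pow(Add(h, u), Rational(1, 2))))
Function('O')(Y) = Add(Y, Mul(2, Pow(Y, 2))) (Function('O')(Y) = Add(Add(Pow(Y, 2), Pow(Y, 2)), Y) = Add(Mul(2, Pow(Y, 2)), Y) = Add(Y, Mul(2, Pow(Y, 2))))
Add(Function('O')(-144), Function('g')(-30, -32)) = Add(Mul(-144, Add(1, Mul(2, -144))), Mul(6, -32, Pow(Add(-32, -30), Rational(1, 2)))) = Add(Mul(-144, Add(1, -288)), Mul(6, -32, Pow(-62, Rational(1, 2)))) = Add(Mul(-144, -287), Mul(6, -32, Mul(I, Pow(62, Rational(1, 2))))) = Add(41328, Mul(-192, I, Pow(62, Rational(1, 2))))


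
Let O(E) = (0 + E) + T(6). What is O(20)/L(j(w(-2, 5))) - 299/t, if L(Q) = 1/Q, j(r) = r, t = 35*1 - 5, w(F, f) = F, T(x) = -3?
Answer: -1319/30 ≈ -43.967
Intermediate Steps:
t = 30 (t = 35 - 5 = 30)
O(E) = -3 + E (O(E) = (0 + E) - 3 = E - 3 = -3 + E)
O(20)/L(j(w(-2, 5))) - 299/t = (-3 + 20)/(1/(-2)) - 299/30 = 17/(-½) - 299*1/30 = 17*(-2) - 299/30 = -34 - 299/30 = -1319/30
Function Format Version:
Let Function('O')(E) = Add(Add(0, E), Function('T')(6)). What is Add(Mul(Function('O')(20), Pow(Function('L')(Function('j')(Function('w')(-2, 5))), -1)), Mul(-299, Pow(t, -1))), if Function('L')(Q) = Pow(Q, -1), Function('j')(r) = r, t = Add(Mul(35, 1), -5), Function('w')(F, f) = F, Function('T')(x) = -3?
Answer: Rational(-1319, 30) ≈ -43.967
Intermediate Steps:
t = 30 (t = Add(35, -5) = 30)
Function('O')(E) = Add(-3, E) (Function('O')(E) = Add(Add(0, E), -3) = Add(E, -3) = Add(-3, E))
Add(Mul(Function('O')(20), Pow(Function('L')(Function('j')(Function('w')(-2, 5))), -1)), Mul(-299, Pow(t, -1))) = Add(Mul(Add(-3, 20), Pow(Pow(-2, -1), -1)), Mul(-299, Pow(30, -1))) = Add(Mul(17, Pow(Rational(-1, 2), -1)), Mul(-299, Rational(1, 30))) = Add(Mul(17, -2), Rational(-299, 30)) = Add(-34, Rational(-299, 30)) = Rational(-1319, 30)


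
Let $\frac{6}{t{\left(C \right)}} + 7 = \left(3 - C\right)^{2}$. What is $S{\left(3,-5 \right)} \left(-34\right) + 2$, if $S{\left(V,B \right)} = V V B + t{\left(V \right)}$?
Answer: $\frac{10928}{7} \approx 1561.1$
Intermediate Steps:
$t{\left(C \right)} = \frac{6}{-7 + \left(3 - C\right)^{2}}$
$S{\left(V,B \right)} = \frac{6}{-7 + \left(-3 + V\right)^{2}} + B V^{2}$ ($S{\left(V,B \right)} = V V B + \frac{6}{-7 + \left(-3 + V\right)^{2}} = V^{2} B + \frac{6}{-7 + \left(-3 + V\right)^{2}} = B V^{2} + \frac{6}{-7 + \left(-3 + V\right)^{2}} = \frac{6}{-7 + \left(-3 + V\right)^{2}} + B V^{2}$)
$S{\left(3,-5 \right)} \left(-34\right) + 2 = \frac{6 - 5 \cdot 3^{2} \left(-7 + \left(-3 + 3\right)^{2}\right)}{-7 + \left(-3 + 3\right)^{2}} \left(-34\right) + 2 = \frac{6 - 45 \left(-7 + 0^{2}\right)}{-7 + 0^{2}} \left(-34\right) + 2 = \frac{6 - 45 \left(-7 + 0\right)}{-7 + 0} \left(-34\right) + 2 = \frac{6 - 45 \left(-7\right)}{-7} \left(-34\right) + 2 = - \frac{6 + 315}{7} \left(-34\right) + 2 = \left(- \frac{1}{7}\right) 321 \left(-34\right) + 2 = \left(- \frac{321}{7}\right) \left(-34\right) + 2 = \frac{10914}{7} + 2 = \frac{10928}{7}$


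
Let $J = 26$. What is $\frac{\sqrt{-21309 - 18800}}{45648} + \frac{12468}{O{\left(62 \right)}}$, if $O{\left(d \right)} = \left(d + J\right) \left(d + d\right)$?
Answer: $\frac{3117}{2728} + \frac{i \sqrt{40109}}{45648} \approx 1.1426 + 0.0043873 i$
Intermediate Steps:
$O{\left(d \right)} = 2 d \left(26 + d\right)$ ($O{\left(d \right)} = \left(d + 26\right) \left(d + d\right) = \left(26 + d\right) 2 d = 2 d \left(26 + d\right)$)
$\frac{\sqrt{-21309 - 18800}}{45648} + \frac{12468}{O{\left(62 \right)}} = \frac{\sqrt{-21309 - 18800}}{45648} + \frac{12468}{2 \cdot 62 \left(26 + 62\right)} = \sqrt{-40109} \cdot \frac{1}{45648} + \frac{12468}{2 \cdot 62 \cdot 88} = i \sqrt{40109} \cdot \frac{1}{45648} + \frac{12468}{10912} = \frac{i \sqrt{40109}}{45648} + 12468 \cdot \frac{1}{10912} = \frac{i \sqrt{40109}}{45648} + \frac{3117}{2728} = \frac{3117}{2728} + \frac{i \sqrt{40109}}{45648}$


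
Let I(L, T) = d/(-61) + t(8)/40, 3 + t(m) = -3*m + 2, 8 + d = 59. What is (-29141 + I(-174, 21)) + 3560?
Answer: -12484241/488 ≈ -25582.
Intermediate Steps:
d = 51 (d = -8 + 59 = 51)
t(m) = -1 - 3*m (t(m) = -3 + (-3*m + 2) = -3 + (2 - 3*m) = -1 - 3*m)
I(L, T) = -713/488 (I(L, T) = 51/(-61) + (-1 - 3*8)/40 = 51*(-1/61) + (-1 - 24)*(1/40) = -51/61 - 25*1/40 = -51/61 - 5/8 = -713/488)
(-29141 + I(-174, 21)) + 3560 = (-29141 - 713/488) + 3560 = -14221521/488 + 3560 = -12484241/488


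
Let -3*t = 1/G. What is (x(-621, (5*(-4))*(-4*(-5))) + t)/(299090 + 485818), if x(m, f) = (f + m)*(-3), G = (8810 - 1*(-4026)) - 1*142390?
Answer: 1190471707/305063913096 ≈ 0.0039024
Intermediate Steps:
G = -129554 (G = (8810 + 4026) - 142390 = 12836 - 142390 = -129554)
t = 1/388662 (t = -1/3/(-129554) = -1/3*(-1/129554) = 1/388662 ≈ 2.5729e-6)
x(m, f) = -3*f - 3*m
(x(-621, (5*(-4))*(-4*(-5))) + t)/(299090 + 485818) = ((-3*5*(-4)*(-4*(-5)) - 3*(-621)) + 1/388662)/(299090 + 485818) = ((-(-60)*20 + 1863) + 1/388662)/784908 = ((-3*(-400) + 1863) + 1/388662)*(1/784908) = ((1200 + 1863) + 1/388662)*(1/784908) = (3063 + 1/388662)*(1/784908) = (1190471707/388662)*(1/784908) = 1190471707/305063913096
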